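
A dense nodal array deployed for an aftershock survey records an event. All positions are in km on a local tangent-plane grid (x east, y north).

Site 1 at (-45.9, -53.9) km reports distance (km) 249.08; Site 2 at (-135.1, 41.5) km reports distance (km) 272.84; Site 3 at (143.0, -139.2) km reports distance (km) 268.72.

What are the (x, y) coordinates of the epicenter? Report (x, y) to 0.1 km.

Circle about each station: (x + 45.9)² + (y + 53.9)² = 249.08²; (x + 135.1)² + (y − 41.5)² = 272.84²; (x − 143.0)² + (y + 139.2)² = 268.72².
Subtracting pairs of circle equations eliminates x²+y² and gives linear equations (the radical axes):
-178.4 x + 190.8 y = 2561.42
377.8 x − 170.6 y = 24644.03
Solving the 2×2 system: x ≈ 123.4, y ≈ 128.8 km.

(123.4, 128.8)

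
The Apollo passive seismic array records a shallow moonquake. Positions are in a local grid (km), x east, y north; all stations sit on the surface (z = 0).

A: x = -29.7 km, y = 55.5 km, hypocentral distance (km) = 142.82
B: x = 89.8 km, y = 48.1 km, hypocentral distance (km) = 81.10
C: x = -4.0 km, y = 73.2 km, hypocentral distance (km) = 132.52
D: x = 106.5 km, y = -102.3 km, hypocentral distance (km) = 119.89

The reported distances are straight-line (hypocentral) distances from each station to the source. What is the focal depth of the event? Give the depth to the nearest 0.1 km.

Each station gives a sphere (x−x_i)² + (y−y_i)² + z² = d_i² (stations at z=0).
Subtracting the A sphere from B and C: z² cancels, leaving linear equations in x and y:
239.0 x − 14.8 y = 20235.65
51.4 x + 35.4 y = 4247.90
Solving: x ≈ 84.501, y ≈ -2.696 km (keep extra digits for the depth step; rounded: 84.5, -2.7).
Then from the A sphere: z² = 142.82² − (x + 29.7)² − (y − 55.5)² with x = 84.501, y = -2.696, so z ≈ 62.999 ≈ 63.0 km.
Check against D (with the unrounded solution): distance 119.89 ≈ 119.89 km. ✓

depth ≈ 63.0 km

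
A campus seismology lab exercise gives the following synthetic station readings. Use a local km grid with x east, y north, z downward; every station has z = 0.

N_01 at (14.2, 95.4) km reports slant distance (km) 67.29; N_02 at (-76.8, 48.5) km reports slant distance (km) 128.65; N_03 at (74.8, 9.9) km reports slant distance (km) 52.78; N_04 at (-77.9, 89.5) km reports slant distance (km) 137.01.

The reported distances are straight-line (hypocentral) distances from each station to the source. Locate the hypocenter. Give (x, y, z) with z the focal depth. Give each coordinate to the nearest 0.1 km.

(48.5, 45.3, 29.0)

Each station gives a sphere (x−x_i)² + (y−y_i)² + z² = d_i² (stations at z=0).
Subtracting the N_01 sphere from N_02 and N_03: z² cancels, leaving linear equations in x and y:
-182.0 x − 93.8 y = -13075.19
121.2 x − 171.0 y = -1867.53
Solving: x ≈ 48.497, y ≈ 45.295 km (keep extra digits for the depth step; rounded: 48.5, 45.3).
Then from the N_01 sphere: z² = 67.29² − (x − 14.2)² − (y − 95.4)² with x = 48.497, y = 45.295, so z ≈ 29.003 ≈ 29.0 km.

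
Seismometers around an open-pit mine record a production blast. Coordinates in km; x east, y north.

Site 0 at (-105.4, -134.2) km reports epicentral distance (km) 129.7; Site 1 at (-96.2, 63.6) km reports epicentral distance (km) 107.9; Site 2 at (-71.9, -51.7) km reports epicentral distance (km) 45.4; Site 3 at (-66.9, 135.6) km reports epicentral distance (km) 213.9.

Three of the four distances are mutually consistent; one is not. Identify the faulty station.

Site 3

Solve using three stations at a time. Using Site 0, Site 1, Site 2 (subtract circle equations pairwise → linear system) gives (x, y) ≈ (-35.0, -25.3).
Distances from that point to each station vs reported:
  Site 0: calculated 129.7 vs reported 129.7 → residual 0.0 km
  Site 1: calculated 107.9 vs reported 107.9 → residual 0.0 km
  Site 2: calculated 45.4 vs reported 45.4 → residual 0.0 km
  Site 3: calculated 164.0 vs reported 213.9 → residual 49.9 km
Site 0, Site 1, Site 2 are mutually consistent (residuals ≈ 0); Site 3 is off by 49.9 km.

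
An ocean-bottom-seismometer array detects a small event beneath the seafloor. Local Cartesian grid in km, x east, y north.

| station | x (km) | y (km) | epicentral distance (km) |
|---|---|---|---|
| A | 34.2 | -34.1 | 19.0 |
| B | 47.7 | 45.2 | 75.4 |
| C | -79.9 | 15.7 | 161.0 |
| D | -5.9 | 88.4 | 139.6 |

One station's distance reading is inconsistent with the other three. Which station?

Solve using three stations at a time. Using B, C, D (subtract circle equations pairwise → linear system) gives (x, y) ≈ (75.9, -24.7).
Distances from that point to each station vs reported:
  A: calculated 42.8 vs reported 19.0 → residual 23.8 km
  B: calculated 75.4 vs reported 75.4 → residual 0.0 km
  C: calculated 161.0 vs reported 161.0 → residual 0.0 km
  D: calculated 139.6 vs reported 139.6 → residual 0.0 km
B, C, D are mutually consistent (residuals ≈ 0); A is off by 23.8 km.

A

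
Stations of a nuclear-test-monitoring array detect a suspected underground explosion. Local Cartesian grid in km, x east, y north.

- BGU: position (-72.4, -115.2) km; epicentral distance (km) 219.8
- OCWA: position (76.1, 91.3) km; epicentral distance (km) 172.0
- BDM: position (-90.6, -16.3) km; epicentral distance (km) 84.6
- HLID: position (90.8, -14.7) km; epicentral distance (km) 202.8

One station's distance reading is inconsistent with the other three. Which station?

Solve using three stations at a time. Using OCWA, BDM, HLID (subtract circle equations pairwise → linear system) gives (x, y) ≈ (-94.3, 68.1).
Distances from that point to each station vs reported:
  BGU: calculated 184.6 vs reported 219.8 → residual 35.2 km
  OCWA: calculated 171.9 vs reported 172.0 → residual 0.1 km
  BDM: calculated 84.5 vs reported 84.6 → residual 0.1 km
  HLID: calculated 202.8 vs reported 202.8 → residual 0.0 km
OCWA, BDM, HLID are mutually consistent (residuals ≈ 0); BGU is off by 35.2 km.

BGU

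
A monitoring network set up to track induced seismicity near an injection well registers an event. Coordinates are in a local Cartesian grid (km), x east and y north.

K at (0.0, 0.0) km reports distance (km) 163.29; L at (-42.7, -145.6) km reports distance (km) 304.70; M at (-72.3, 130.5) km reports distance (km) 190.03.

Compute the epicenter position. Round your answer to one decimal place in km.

(117.0, 113.9)

Circle about each station: x² + y² = 163.29²; (x + 42.7)² + (y + 145.6)² = 304.70²; (x + 72.3)² + (y − 130.5)² = 190.03².
Subtracting the K equation from the L and M equations removes the quadratic terms:
-85.4 x − 291.2 y = -43155.82
-144.6 x + 261.0 y = 12809.76
Solving the 2×2 system: x ≈ 117.0, y ≈ 113.9 km.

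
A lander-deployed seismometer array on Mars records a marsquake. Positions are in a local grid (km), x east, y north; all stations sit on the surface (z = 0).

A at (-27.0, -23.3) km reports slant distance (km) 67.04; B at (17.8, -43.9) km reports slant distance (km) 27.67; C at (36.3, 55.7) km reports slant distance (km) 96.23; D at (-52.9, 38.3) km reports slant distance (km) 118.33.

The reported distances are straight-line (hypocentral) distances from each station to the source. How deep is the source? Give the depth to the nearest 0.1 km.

Each station gives a sphere (x−x_i)² + (y−y_i)² + z² = d_i² (stations at z=0).
Subtracting the A sphere from B and C: z² cancels, leaving linear equations in x and y:
89.6 x − 41.2 y = 4700.89
126.6 x + 158.0 y = -1617.56
Solving: x ≈ 34.899, y ≈ -38.201 km (keep extra digits for the depth step; rounded: 34.9, -38.2).
Then from the A sphere: z² = 67.04² − (x + 27.0)² − (y + 23.3)² with x = 34.899, y = -38.201, so z ≈ 20.996 ≈ 21.0 km.

z ≈ 21.0 km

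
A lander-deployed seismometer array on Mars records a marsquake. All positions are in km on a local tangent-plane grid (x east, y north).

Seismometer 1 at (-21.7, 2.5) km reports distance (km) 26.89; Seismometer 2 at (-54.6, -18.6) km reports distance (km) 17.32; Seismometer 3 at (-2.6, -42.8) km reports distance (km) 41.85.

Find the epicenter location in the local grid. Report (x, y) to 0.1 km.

Circle about each station: (x + 21.7)² + (y − 2.5)² = 26.89²; (x + 54.6)² + (y + 18.6)² = 17.32²; (x + 2.6)² + (y + 42.8)² = 41.85².
Subtracting pairs of circle equations eliminates x²+y² and gives linear equations (the radical axes):
-65.8 x − 42.2 y = 3273.07
38.2 x − 90.6 y = 333.11
Solving the 2×2 system: x ≈ -37.3, y ≈ -19.4 km.

x ≈ -37.3 km, y ≈ -19.4 km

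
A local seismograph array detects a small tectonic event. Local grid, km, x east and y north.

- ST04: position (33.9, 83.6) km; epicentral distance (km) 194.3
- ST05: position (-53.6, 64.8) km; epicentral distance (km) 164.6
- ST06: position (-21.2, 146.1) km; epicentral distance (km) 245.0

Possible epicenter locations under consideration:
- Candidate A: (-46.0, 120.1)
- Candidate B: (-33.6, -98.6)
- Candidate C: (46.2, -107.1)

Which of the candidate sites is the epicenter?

For each candidate, compare |candidate − station| to the reported distance:
Candidate A: residuals ST04 106.5, ST05 108.8, ST06 209.1 → max 209.1 km
Candidate B: residuals ST04 0.0, ST05 0.0, ST06 0.0 → max 0.0 km
Candidate C: residuals ST04 3.2, ST05 34.2, ST06 17.0 → max 34.2 km
Only Candidate B has all residuals ≈ 0.

Candidate B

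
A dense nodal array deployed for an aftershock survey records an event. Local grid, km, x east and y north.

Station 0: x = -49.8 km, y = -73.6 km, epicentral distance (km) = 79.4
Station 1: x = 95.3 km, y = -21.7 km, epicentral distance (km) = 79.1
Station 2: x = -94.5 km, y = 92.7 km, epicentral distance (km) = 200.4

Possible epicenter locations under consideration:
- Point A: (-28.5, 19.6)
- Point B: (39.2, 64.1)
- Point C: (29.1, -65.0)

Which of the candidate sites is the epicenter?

Point C

For each candidate, compare |candidate − station| to the reported distance:
Point A: residuals Station 0 16.2, Station 1 51.4, Station 2 101.9 → max 101.9 km
Point B: residuals Station 0 84.6, Station 1 23.4, Station 2 63.7 → max 84.6 km
Point C: residuals Station 0 0.0, Station 1 0.0, Station 2 0.0 → max 0.0 km
Only Point C has all residuals ≈ 0.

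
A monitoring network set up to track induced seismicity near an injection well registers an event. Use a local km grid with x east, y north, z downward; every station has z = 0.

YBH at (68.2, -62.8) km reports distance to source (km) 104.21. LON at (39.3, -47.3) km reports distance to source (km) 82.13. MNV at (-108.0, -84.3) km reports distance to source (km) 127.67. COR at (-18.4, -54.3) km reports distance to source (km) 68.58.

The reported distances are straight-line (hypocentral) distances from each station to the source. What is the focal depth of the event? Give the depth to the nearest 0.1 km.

depth ≈ 66.1 km

Each station gives a sphere (x−x_i)² + (y−y_i)² + z² = d_i² (stations at z=0).
Subtracting the YBH sphere from LON and MNV: z² cancels, leaving linear equations in x and y:
-57.8 x + 31.0 y = -698.91
-352.4 x − 43.0 y = 4735.51
Solving: x ≈ -8.706, y ≈ -38.778 km (keep extra digits for the depth step; rounded: -8.7, -38.8).
Then from the YBH sphere: z² = 104.21² − (x − 68.2)² − (y + 62.8)² with x = -8.706, y = -38.778, so z ≈ 66.092 ≈ 66.1 km.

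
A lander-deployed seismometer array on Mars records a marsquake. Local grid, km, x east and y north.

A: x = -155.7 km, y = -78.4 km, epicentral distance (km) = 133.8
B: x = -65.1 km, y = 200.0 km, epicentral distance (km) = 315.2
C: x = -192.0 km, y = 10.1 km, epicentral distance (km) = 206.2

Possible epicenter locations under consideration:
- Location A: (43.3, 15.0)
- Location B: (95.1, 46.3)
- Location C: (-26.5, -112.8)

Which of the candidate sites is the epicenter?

For each candidate, compare |candidate − station| to the reported distance:
Location A: residuals A 86.0, B 100.8, C 29.2 → max 100.8 km
Location B: residuals A 146.3, B 93.2, C 83.2 → max 146.3 km
Location C: residuals A 0.1, B 0.0, C 0.1 → max 0.1 km
Only Location C has all residuals ≈ 0.

Location C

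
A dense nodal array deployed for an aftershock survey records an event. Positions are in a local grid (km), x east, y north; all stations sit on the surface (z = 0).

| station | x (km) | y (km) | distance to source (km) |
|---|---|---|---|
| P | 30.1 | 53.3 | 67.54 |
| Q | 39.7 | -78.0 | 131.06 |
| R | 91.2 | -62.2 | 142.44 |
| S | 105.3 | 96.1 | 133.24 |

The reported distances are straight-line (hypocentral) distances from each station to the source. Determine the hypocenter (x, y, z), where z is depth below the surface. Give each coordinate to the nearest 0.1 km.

x ≈ 3.5 km, y ≈ 33.4 km, depth ≈ 58.8 km

Each station gives a sphere (x−x_i)² + (y−y_i)² + z² = d_i² (stations at z=0).
Subtracting the P sphere from Q and R: z² cancels, leaving linear equations in x and y:
19.2 x − 262.6 y = -8701.88
122.2 x − 231.0 y = -7288.12
Solving: x ≈ 3.481, y ≈ 33.392 km (keep extra digits for the depth step; rounded: 3.5, 33.4).
Then from the P sphere: z² = 67.54² − (x − 30.1)² − (y − 53.3)² with x = 3.481, y = 33.392, so z ≈ 58.794 ≈ 58.8 km.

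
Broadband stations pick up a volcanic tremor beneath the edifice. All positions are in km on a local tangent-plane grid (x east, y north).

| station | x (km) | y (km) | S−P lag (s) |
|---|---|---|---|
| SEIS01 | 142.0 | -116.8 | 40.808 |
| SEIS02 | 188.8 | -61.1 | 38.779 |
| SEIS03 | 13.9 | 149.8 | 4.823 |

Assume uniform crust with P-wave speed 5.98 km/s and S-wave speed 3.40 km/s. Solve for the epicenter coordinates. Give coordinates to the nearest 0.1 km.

(-22.9, 159.3)

Distance from S−P lag: d = Δt · v_P v_S / (v_P − v_S) = Δt · (5.98·3.40)/(5.98−3.40) ≈ 7.8806·Δt.
So d_SEIS01 = 321.59, d_SEIS02 = 305.60, d_SEIS03 = 38.01 km.
Circle about each station: (x − 142.0)² + (y + 116.8)² = 321.59²; (x − 188.8)² + (y + 61.1)² = 305.60²; (x − 13.9)² + (y − 149.8)² = 38.01².
Subtracting the SEIS01 equation from the SEIS02 and SEIS03 equations removes the quadratic terms:
93.6 x + 111.4 y = 15601.18
-256.2 x + 533.2 y = 90802.38
Solving the 2×2 system: x ≈ -22.9, y ≈ 159.3 km.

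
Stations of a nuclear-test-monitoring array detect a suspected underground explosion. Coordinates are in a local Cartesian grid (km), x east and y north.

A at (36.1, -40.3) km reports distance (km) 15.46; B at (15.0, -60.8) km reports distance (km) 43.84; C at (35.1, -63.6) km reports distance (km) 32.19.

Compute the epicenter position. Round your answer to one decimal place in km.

x ≈ 50.8 km, y ≈ -35.5 km

Circle about each station: (x − 36.1)² + (y + 40.3)² = 15.46²; (x − 15.0)² + (y + 60.8)² = 43.84²; (x − 35.1)² + (y + 63.6)² = 32.19².
Subtracting pairs of circle equations eliminates x²+y² and gives linear equations (the radical axes):
-42.2 x − 41.0 y = -688.59
-2.0 x − 46.6 y = 1552.49
Solving the 2×2 system: x ≈ 50.8, y ≈ -35.5 km.
Check against A (with the unrounded x, y): √((x − 36.1)²+(y + 40.3)²) = 15.47 ≈ 15.46 km. ✓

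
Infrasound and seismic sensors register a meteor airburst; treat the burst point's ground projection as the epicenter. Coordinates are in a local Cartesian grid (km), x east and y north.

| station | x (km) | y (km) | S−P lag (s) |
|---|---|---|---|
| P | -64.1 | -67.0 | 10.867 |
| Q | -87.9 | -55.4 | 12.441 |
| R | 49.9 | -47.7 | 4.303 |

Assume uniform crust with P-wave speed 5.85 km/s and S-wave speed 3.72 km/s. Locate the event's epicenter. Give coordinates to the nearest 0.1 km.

(30.2, -8.4)

Distance from S−P lag: d = Δt · v_P v_S / (v_P − v_S) = Δt · (5.85·3.72)/(5.85−3.72) ≈ 10.2169·Δt.
So d_P = 111.03, d_Q = 127.11, d_R = 43.96 km.
Circle about each station: (x + 64.1)² + (y + 67.0)² = 111.03²; (x + 87.9)² + (y + 55.4)² = 127.11²; (x − 49.9)² + (y + 47.7)² = 43.96².
Subtracting pairs of circle equations eliminates x²+y² and gives linear equations (the radical axes):
-47.6 x + 23.2 y = -1631.53
228.0 x + 38.6 y = 6562.67
Solving the 2×2 system: x ≈ 30.2, y ≈ -8.4 km.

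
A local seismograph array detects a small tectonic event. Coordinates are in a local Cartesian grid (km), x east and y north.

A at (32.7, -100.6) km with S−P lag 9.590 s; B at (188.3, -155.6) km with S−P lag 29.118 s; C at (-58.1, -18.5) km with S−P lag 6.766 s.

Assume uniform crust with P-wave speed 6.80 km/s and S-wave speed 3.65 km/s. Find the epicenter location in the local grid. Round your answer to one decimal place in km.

Distance from S−P lag: d = Δt · v_P v_S / (v_P − v_S) = Δt · (6.80·3.65)/(6.80−3.65) ≈ 7.8794·Δt.
So d_A = 75.56, d_B = 229.43, d_C = 53.31 km.
Circle about each station: (x − 32.7)² + (y + 100.6)² = 75.56²; (x − 188.3)² + (y + 155.6)² = 229.43²; (x + 58.1)² + (y + 18.5)² = 53.31².
Subtracting pairs of circle equations eliminates x²+y² and gives linear equations (the radical axes):
311.2 x − 110.0 y = 1549.79
-181.6 x + 164.2 y = -4604.43
Solving the 2×2 system: x ≈ -8.1, y ≈ -37.0 km.
Check against A (with the unrounded x, y): √((x − 32.7)²+(y + 100.6)²) = 75.56 ≈ 75.56 km. ✓

x ≈ -8.1 km, y ≈ -37.0 km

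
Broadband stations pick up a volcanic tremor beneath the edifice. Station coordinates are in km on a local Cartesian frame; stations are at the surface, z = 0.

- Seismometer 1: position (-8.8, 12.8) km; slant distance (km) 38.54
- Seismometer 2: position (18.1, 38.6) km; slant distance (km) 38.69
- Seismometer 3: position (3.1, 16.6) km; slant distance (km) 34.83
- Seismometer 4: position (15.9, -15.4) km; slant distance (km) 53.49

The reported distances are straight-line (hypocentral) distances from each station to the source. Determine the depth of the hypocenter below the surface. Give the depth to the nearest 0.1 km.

Each station gives a sphere (x−x_i)² + (y−y_i)² + z² = d_i² (stations at z=0).
Subtracting the Seismometer 1 sphere from Seismometer 2 and Seismometer 3: z² cancels, leaving linear equations in x and y:
53.8 x + 51.6 y = 1564.71
23.8 x + 7.6 y = 316.09
Solving: x ≈ 5.394, y ≈ 24.700 km (keep extra digits for the depth step; rounded: 5.4, 24.7).
Then from the Seismometer 1 sphere: z² = 38.54² − (x + 8.8)² − (y − 12.8)² with x = 5.394, y = 24.700, so z ≈ 33.797 ≈ 33.8 km.
Check against Seismometer 4 (with the unrounded solution): distance 53.48 ≈ 53.49 km. ✓

33.8 km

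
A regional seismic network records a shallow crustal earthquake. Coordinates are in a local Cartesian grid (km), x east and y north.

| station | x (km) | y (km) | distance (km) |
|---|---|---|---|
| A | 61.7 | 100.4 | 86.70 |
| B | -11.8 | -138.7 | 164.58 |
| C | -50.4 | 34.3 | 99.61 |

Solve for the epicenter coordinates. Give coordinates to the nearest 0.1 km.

Circle about each station: (x − 61.7)² + (y − 100.4)² = 86.70²; (x + 11.8)² + (y + 138.7)² = 164.58²; (x + 50.4)² + (y − 34.3)² = 99.61².
Subtracting the A equation from the B and C equations removes the quadratic terms:
-147.0 x − 478.2 y = -14079.81
-224.2 x − 132.2 y = -12575.66
Solving the 2×2 system: x ≈ 47.3, y ≈ 14.9 km.

47.3 km east, 14.9 km north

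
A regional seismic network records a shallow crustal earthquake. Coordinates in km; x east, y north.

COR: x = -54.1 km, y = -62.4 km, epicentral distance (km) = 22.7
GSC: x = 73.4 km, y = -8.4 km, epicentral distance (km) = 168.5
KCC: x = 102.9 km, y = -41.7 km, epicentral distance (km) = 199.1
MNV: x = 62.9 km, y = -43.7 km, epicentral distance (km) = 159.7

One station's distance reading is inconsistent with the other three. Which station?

COR

Solve using three stations at a time. Using GSC, KCC, MNV (subtract circle equations pairwise → linear system) gives (x, y) ≈ (-95.0, -18.4).
Distances from that point to each station vs reported:
  COR: calculated 60.1 vs reported 22.7 → residual 37.4 km
  GSC: calculated 168.7 vs reported 168.5 → residual 0.2 km
  KCC: calculated 199.3 vs reported 199.1 → residual 0.2 km
  MNV: calculated 159.9 vs reported 159.7 → residual 0.2 km
GSC, KCC, MNV are mutually consistent (residuals ≈ 0); COR is off by 37.4 km.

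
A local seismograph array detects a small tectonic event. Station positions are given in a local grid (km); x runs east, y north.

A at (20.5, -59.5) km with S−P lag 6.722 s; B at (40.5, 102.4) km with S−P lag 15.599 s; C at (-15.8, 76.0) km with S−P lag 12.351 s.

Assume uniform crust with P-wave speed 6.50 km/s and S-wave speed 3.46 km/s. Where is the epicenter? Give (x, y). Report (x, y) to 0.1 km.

Distance from S−P lag: d = Δt · v_P v_S / (v_P − v_S) = Δt · (6.50·3.46)/(6.50−3.46) ≈ 7.3980·Δt.
So d_A = 49.73, d_B = 115.40, d_C = 91.37 km.
Circle about each station: (x − 20.5)² + (y + 59.5)² = 49.73²; (x − 40.5)² + (y − 102.4)² = 115.40²; (x + 15.8)² + (y − 76.0)² = 91.37².
Subtracting the A equation from the B and C equations removes the quadratic terms:
40.0 x + 323.8 y = -2678.58
-72.6 x + 271.0 y = -3810.26
Solving the 2×2 system: x ≈ 14.8, y ≈ -10.1 km.

x ≈ 14.8 km, y ≈ -10.1 km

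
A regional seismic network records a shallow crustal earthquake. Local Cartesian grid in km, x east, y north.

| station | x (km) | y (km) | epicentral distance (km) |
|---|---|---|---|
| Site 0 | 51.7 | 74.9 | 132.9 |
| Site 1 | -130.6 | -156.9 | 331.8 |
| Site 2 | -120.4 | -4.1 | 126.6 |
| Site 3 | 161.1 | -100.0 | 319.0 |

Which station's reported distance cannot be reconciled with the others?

Site 1

Solve using three stations at a time. Using Site 0, Site 2, Site 3 (subtract circle equations pairwise → linear system) gives (x, y) ≈ (-75.3, 114.2).
Distances from that point to each station vs reported:
  Site 0: calculated 132.9 vs reported 132.9 → residual 0.0 km
  Site 1: calculated 276.7 vs reported 331.8 → residual 55.1 km
  Site 2: calculated 126.6 vs reported 126.6 → residual 0.0 km
  Site 3: calculated 319.0 vs reported 319.0 → residual 0.0 km
Site 0, Site 2, Site 3 are mutually consistent (residuals ≈ 0); Site 1 is off by 55.1 km.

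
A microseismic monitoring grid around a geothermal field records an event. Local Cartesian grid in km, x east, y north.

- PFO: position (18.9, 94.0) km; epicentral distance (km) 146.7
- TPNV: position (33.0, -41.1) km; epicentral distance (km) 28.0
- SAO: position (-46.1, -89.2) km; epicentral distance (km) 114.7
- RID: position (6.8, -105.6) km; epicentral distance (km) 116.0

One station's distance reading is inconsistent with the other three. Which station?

Solve using three stations at a time. Using PFO, TPNV, SAO (subtract circle equations pairwise → linear system) gives (x, y) ≈ (60.4, -46.7).
Distances from that point to each station vs reported:
  PFO: calculated 146.7 vs reported 146.7 → residual 0.0 km
  TPNV: calculated 28.0 vs reported 28.0 → residual 0.0 km
  SAO: calculated 114.7 vs reported 114.7 → residual 0.0 km
  RID: calculated 79.7 vs reported 116.0 → residual 36.3 km
PFO, TPNV, SAO are mutually consistent (residuals ≈ 0); RID is off by 36.3 km.

RID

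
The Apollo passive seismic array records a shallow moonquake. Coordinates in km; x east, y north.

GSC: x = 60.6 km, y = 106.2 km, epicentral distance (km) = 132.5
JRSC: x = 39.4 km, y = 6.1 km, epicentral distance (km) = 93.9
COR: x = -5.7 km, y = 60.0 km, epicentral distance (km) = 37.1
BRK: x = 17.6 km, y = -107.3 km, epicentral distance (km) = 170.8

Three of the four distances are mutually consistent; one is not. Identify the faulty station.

GSC

Solve using three stations at a time. Using JRSC, COR, BRK (subtract circle equations pairwise → linear system) gives (x, y) ≈ (-42.1, 52.7).
Distances from that point to each station vs reported:
  GSC: calculated 115.8 vs reported 132.5 → residual 16.7 km
  JRSC: calculated 93.9 vs reported 93.9 → residual 0.0 km
  COR: calculated 37.1 vs reported 37.1 → residual 0.0 km
  BRK: calculated 170.8 vs reported 170.8 → residual 0.0 km
JRSC, COR, BRK are mutually consistent (residuals ≈ 0); GSC is off by 16.7 km.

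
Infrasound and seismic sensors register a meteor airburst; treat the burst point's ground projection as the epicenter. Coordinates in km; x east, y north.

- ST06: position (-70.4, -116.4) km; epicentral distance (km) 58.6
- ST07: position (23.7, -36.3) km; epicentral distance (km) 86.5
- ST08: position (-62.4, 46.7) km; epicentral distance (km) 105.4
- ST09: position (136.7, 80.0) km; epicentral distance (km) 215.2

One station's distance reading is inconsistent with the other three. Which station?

ST09

Solve using three stations at a time. Using ST06, ST07, ST08 (subtract circle equations pairwise → linear system) gives (x, y) ≈ (-59.9, -58.7).
Distances from that point to each station vs reported:
  ST06: calculated 58.7 vs reported 58.6 → residual 0.1 km
  ST07: calculated 86.5 vs reported 86.5 → residual 0.0 km
  ST08: calculated 105.4 vs reported 105.4 → residual 0.0 km
  ST09: calculated 240.6 vs reported 215.2 → residual 25.4 km
ST06, ST07, ST08 are mutually consistent (residuals ≈ 0); ST09 is off by 25.4 km.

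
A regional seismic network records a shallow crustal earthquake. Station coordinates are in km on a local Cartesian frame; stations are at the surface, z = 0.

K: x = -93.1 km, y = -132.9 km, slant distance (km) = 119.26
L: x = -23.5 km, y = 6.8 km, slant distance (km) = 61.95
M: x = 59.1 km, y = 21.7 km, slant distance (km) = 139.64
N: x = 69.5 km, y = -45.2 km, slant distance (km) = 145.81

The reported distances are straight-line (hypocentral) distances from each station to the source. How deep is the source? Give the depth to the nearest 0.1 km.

Each station gives a sphere (x−x_i)² + (y−y_i)² + z² = d_i² (stations at z=0).
Subtracting the K sphere from L and M: z² cancels, leaving linear equations in x and y:
139.2 x + 279.4 y = -15346.38
304.4 x + 309.2 y = -27642.70
Solving: x ≈ -70.896, y ≈ -19.605 km (keep extra digits for the depth step; rounded: -70.9, -19.6).
Then from the K sphere: z² = 119.26² − (x + 93.1)² − (y + 132.9)² with x = -70.896, y = -19.605, so z ≈ 29.903 ≈ 29.9 km.
Check against N (with the unrounded solution): distance 145.81 ≈ 145.81 km. ✓

depth ≈ 29.9 km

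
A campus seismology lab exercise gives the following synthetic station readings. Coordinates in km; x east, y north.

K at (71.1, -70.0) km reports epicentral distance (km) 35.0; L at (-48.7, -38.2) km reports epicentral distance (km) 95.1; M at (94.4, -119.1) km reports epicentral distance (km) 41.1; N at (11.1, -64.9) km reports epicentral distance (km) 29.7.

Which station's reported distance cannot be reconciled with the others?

M

Solve using three stations at a time. Using K, L, N (subtract circle equations pairwise → linear system) gives (x, y) ≈ (37.3, -78.8).
Distances from that point to each station vs reported:
  K: calculated 34.9 vs reported 35.0 → residual 0.1 km
  L: calculated 95.1 vs reported 95.1 → residual 0.0 km
  M: calculated 69.9 vs reported 41.1 → residual 28.8 km
  N: calculated 29.6 vs reported 29.7 → residual 0.1 km
K, L, N are mutually consistent (residuals ≈ 0); M is off by 28.8 km.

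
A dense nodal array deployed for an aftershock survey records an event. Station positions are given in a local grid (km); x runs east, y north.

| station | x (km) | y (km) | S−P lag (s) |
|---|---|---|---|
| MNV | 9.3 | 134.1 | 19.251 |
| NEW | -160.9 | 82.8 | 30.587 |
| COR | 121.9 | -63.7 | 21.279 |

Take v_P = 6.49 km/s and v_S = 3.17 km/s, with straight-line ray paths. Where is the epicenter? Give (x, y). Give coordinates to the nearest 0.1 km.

Distance from S−P lag: d = Δt · v_P v_S / (v_P − v_S) = Δt · (6.49·3.17)/(6.49−3.17) ≈ 6.1968·Δt.
So d_MNV = 119.29, d_NEW = 189.54, d_COR = 131.86 km.
Circle about each station: (x − 9.3)² + (y − 134.1)² = 119.29²; (x + 160.9)² + (y − 82.8)² = 189.54²; (x − 121.9)² + (y + 63.7)² = 131.86².
Subtracting the MNV equation from the NEW and COR equations removes the quadratic terms:
-340.4 x − 102.6 y = -7019.96
225.2 x − 395.6 y = -2308.96
Solving the 2×2 system: x ≈ 16.1, y ≈ 15.0 km.
Check against MNV (with the unrounded x, y): √((x − 9.3)²+(y − 134.1)²) = 119.29 ≈ 119.29 km. ✓

16.1 km east, 15.0 km north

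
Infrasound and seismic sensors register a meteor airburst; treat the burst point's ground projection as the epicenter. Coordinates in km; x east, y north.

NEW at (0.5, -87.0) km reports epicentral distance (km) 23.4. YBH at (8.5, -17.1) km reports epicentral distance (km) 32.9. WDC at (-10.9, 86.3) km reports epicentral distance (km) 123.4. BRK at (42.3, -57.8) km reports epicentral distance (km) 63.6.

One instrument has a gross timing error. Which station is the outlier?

Solve using three stations at a time. Using YBH, WDC, BRK (subtract circle equations pairwise → linear system) gives (x, y) ≈ (-17.8, -36.9).
Distances from that point to each station vs reported:
  NEW: calculated 53.3 vs reported 23.4 → residual 29.9 km
  YBH: calculated 32.9 vs reported 32.9 → residual 0.0 km
  WDC: calculated 123.4 vs reported 123.4 → residual 0.0 km
  BRK: calculated 63.6 vs reported 63.6 → residual 0.0 km
YBH, WDC, BRK are mutually consistent (residuals ≈ 0); NEW is off by 29.9 km.

NEW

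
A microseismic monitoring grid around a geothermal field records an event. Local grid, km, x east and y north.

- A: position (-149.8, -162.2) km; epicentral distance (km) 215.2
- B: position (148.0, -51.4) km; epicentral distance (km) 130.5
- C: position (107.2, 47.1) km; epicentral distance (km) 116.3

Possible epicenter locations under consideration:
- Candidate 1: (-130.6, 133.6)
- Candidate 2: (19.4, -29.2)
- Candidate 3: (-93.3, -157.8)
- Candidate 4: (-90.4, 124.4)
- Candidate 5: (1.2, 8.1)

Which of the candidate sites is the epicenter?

For each candidate, compare |candidate − station| to the reported distance:
Candidate 1: residuals A 81.2, B 203.9, C 136.7 → max 203.9 km
Candidate 2: residuals A 0.0, B 0.0, C 0.0 → max 0.0 km
Candidate 3: residuals A 158.5, B 133.2, C 170.4 → max 170.4 km
Candidate 4: residuals A 77.5, B 165.7, C 95.9 → max 165.7 km
Candidate 5: residuals A 12.4, B 27.9, C 3.4 → max 27.9 km
Only Candidate 2 has all residuals ≈ 0.

Candidate 2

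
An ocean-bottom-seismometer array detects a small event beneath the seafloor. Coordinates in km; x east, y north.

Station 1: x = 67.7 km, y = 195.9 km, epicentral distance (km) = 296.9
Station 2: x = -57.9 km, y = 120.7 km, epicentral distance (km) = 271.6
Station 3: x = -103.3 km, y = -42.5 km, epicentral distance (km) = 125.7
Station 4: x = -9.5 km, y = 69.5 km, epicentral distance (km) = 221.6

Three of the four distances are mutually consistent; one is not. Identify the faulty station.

Solve using three stations at a time. Using Station 2, Station 3, Station 4 (subtract circle equations pairwise → linear system) gives (x, y) ≈ (-38.5, -150.2).
Distances from that point to each station vs reported:
  Station 1: calculated 362.0 vs reported 296.9 → residual 65.1 km
  Station 2: calculated 271.6 vs reported 271.6 → residual 0.0 km
  Station 3: calculated 125.7 vs reported 125.7 → residual 0.0 km
  Station 4: calculated 221.6 vs reported 221.6 → residual 0.0 km
Station 2, Station 3, Station 4 are mutually consistent (residuals ≈ 0); Station 1 is off by 65.1 km.

Station 1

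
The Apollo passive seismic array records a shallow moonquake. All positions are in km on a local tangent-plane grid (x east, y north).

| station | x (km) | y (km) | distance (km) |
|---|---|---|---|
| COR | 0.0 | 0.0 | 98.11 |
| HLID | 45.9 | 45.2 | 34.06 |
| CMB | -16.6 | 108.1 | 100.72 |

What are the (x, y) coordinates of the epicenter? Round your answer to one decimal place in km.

Circle about each station: x² + y² = 98.11²; (x − 45.9)² + (y − 45.2)² = 34.06²; (x + 16.6)² + (y − 108.1)² = 100.72².
Subtracting pairs of circle equations eliminates x²+y² and gives linear equations (the radical axes):
91.8 x + 90.4 y = 12615.34
-33.2 x + 216.2 y = 11442.22
Solving the 2×2 system: x ≈ 74.1, y ≈ 64.3 km.

x ≈ 74.1 km, y ≈ 64.3 km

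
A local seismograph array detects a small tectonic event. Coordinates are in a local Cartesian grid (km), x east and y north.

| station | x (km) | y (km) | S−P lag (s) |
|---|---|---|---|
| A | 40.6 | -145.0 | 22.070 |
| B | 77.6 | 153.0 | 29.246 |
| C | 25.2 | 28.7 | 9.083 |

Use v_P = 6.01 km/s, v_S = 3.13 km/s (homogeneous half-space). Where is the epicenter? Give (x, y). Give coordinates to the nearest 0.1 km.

Distance from S−P lag: d = Δt · v_P v_S / (v_P − v_S) = Δt · (6.01·3.13)/(6.01−3.13) ≈ 6.5317·Δt.
So d_A = 144.15, d_B = 191.03, d_C = 59.33 km.
Circle about each station: (x − 40.6)² + (y + 145.0)² = 144.15²; (x − 77.6)² + (y − 153.0)² = 191.03²; (x − 25.2)² + (y − 28.7)² = 59.33².
Subtracting the A equation from the B and C equations removes the quadratic terms:
74.0 x + 596.0 y = -8955.84
-30.8 x + 347.4 y = -3955.46
Solving the 2×2 system: x ≈ -17.1, y ≈ -12.9 km.

x ≈ -17.1 km, y ≈ -12.9 km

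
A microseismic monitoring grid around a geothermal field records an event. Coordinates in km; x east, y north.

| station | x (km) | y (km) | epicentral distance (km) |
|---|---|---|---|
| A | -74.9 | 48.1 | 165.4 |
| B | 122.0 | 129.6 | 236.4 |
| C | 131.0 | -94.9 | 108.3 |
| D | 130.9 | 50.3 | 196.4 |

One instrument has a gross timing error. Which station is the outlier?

Solve using three stations at a time. Using A, B, C (subtract circle equations pairwise → linear system) gives (x, y) ≈ (23.1, -85.1).
Distances from that point to each station vs reported:
  A: calculated 165.4 vs reported 165.4 → residual 0.0 km
  B: calculated 236.4 vs reported 236.4 → residual 0.0 km
  C: calculated 108.3 vs reported 108.3 → residual 0.0 km
  D: calculated 173.1 vs reported 196.4 → residual 23.3 km
A, B, C are mutually consistent (residuals ≈ 0); D is off by 23.3 km.

D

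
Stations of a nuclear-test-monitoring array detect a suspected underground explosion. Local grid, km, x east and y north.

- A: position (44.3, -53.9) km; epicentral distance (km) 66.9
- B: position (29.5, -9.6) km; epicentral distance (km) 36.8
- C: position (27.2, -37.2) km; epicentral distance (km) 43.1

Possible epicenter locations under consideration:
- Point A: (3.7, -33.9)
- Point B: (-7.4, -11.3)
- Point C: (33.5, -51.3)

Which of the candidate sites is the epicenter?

For each candidate, compare |candidate − station| to the reported distance:
Point A: residuals A 21.6, B 1.4, C 19.4 → max 21.6 km
Point B: residuals A 0.1, B 0.1, C 0.1 → max 0.1 km
Point C: residuals A 55.8, B 5.1, C 27.7 → max 55.8 km
Only Point B has all residuals ≈ 0.

Point B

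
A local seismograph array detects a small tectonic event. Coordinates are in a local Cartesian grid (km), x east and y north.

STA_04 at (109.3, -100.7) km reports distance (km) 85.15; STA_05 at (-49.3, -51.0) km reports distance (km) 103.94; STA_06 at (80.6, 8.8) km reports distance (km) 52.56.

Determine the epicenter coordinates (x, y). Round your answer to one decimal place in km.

Circle about each station: (x − 109.3)² + (y + 100.7)² = 85.15²; (x + 49.3)² + (y + 51.0)² = 103.94²; (x − 80.6)² + (y − 8.8)² = 52.56².
Subtracting the STA_04 equation from the STA_05 and STA_06 equations removes the quadratic terms:
-317.2 x + 99.4 y = -20608.49
-57.4 x + 219.0 y = -11025.21
Solving the 2×2 system: x ≈ 53.6, y ≈ -36.3 km.
Check against STA_04 (with the unrounded x, y): √((x − 109.3)²+(y + 100.7)²) = 85.15 ≈ 85.15 km. ✓

(53.6, -36.3)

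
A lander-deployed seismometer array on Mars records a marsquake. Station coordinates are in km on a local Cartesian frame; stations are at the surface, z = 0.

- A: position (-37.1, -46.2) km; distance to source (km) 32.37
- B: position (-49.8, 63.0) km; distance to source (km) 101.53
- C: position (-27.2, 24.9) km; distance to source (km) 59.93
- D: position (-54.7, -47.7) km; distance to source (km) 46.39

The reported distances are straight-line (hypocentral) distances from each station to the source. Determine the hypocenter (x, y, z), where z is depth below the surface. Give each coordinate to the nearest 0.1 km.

Each station gives a sphere (x−x_i)² + (y−y_i)² + z² = d_i² (stations at z=0).
Subtracting the A sphere from B and C: z² cancels, leaving linear equations in x and y:
-25.4 x + 218.4 y = -6322.33
19.8 x + 142.2 y = -4694.79
Solving: x ≈ -15.915, y ≈ -30.799 km (keep extra digits for the depth step; rounded: -15.9, -30.8).
Then from the A sphere: z² = 32.37² − (x + 37.1)² − (y + 46.2)² with x = -15.915, y = -30.799, so z ≈ 19.022 ≈ 19.0 km.

(-15.9, -30.8, 19.0)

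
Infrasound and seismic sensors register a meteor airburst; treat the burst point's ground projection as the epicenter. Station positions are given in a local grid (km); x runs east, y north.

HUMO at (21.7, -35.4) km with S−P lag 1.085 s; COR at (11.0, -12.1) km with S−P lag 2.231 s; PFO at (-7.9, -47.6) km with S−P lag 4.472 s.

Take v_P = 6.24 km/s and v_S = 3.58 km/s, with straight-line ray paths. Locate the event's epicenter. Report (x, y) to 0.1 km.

23.1 km east, -26.4 km north

Distance from S−P lag: d = Δt · v_P v_S / (v_P − v_S) = Δt · (6.24·3.58)/(6.24−3.58) ≈ 8.3982·Δt.
So d_HUMO = 9.11, d_COR = 18.74, d_PFO = 37.56 km.
Circle about each station: (x − 21.7)² + (y + 35.4)² = 9.11²; (x − 11.0)² + (y + 12.1)² = 18.74²; (x + 7.9)² + (y + 47.6)² = 37.56².
Subtracting pairs of circle equations eliminates x²+y² and gives linear equations (the radical axes):
-21.4 x + 46.6 y = -1724.84
-59.2 x − 24.4 y = -723.64
Solving the 2×2 system: x ≈ 23.1, y ≈ -26.4 km.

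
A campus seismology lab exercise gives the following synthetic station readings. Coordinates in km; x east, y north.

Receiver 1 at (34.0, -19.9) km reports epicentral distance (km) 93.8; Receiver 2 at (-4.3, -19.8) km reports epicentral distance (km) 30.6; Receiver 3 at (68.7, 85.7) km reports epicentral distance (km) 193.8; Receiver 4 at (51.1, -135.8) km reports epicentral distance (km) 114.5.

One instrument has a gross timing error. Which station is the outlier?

Receiver 2

Solve using three stations at a time. Using Receiver 1, Receiver 3, Receiver 4 (subtract circle equations pairwise → linear system) gives (x, y) ≈ (-43.8, -72.0).
Distances from that point to each station vs reported:
  Receiver 1: calculated 93.7 vs reported 93.8 → residual 0.1 km
  Receiver 2: calculated 65.5 vs reported 30.6 → residual 34.9 km
  Receiver 3: calculated 193.7 vs reported 193.8 → residual 0.1 km
  Receiver 4: calculated 114.4 vs reported 114.5 → residual 0.1 km
Receiver 1, Receiver 3, Receiver 4 are mutually consistent (residuals ≈ 0); Receiver 2 is off by 34.9 km.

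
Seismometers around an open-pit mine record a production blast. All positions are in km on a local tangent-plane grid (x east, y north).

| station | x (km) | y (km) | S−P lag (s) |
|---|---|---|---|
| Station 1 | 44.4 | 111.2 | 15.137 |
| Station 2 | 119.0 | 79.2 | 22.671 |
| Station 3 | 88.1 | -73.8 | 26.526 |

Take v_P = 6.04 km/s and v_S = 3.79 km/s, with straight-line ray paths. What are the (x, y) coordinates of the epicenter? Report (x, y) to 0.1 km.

x ≈ -109.6 km, y ≈ 109.9 km

Distance from S−P lag: d = Δt · v_P v_S / (v_P − v_S) = Δt · (6.04·3.79)/(6.04−3.79) ≈ 10.1740·Δt.
So d_Station 1 = 154.00, d_Station 2 = 230.66, d_Station 3 = 269.88 km.
Circle about each station: (x − 44.4)² + (y − 111.2)² = 154.00²; (x − 119.0)² + (y − 79.2)² = 230.66²; (x − 88.1)² + (y + 73.8)² = 269.88².
Subtracting pairs of circle equations eliminates x²+y² and gives linear equations (the radical axes):
149.2 x − 64.0 y = -23391.20
87.4 x − 370.0 y = -50247.96
Solving the 2×2 system: x ≈ -109.6, y ≈ 109.9 km.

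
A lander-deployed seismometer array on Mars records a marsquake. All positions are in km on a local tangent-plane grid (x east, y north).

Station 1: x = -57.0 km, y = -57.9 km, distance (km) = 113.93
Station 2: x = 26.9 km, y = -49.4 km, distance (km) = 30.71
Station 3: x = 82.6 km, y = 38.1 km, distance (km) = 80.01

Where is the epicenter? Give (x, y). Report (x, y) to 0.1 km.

(55.0, -37.0)

Circle about each station: (x + 57.0)² + (y + 57.9)² = 113.93²; (x − 26.9)² + (y + 49.4)² = 30.71²; (x − 82.6)² + (y − 38.1)² = 80.01².
Subtracting the Station 1 equation from the Station 2 and Station 3 equations removes the quadratic terms:
167.8 x + 17.0 y = 8599.50
279.2 x + 192.0 y = 8251.40
Solving the 2×2 system: x ≈ 55.0, y ≈ -37.0 km.
Check against Station 1 (with the unrounded x, y): √((x + 57.0)²+(y + 57.9)²) = 113.93 ≈ 113.93 km. ✓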